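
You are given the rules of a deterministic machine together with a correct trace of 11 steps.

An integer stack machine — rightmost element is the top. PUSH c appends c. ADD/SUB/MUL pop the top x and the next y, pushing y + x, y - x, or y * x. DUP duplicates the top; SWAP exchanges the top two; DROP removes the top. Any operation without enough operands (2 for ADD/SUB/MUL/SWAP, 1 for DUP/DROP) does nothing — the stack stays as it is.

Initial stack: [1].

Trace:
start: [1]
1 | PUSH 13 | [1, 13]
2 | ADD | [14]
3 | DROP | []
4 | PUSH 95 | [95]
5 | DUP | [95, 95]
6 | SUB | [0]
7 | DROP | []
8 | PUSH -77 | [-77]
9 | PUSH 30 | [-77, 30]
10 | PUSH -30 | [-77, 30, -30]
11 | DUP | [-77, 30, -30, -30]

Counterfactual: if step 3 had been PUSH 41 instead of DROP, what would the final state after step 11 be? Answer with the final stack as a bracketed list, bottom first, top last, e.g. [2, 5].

(re-executing from step 3 with the substitution; state before step 3: [14])
3 | PUSH 41 | [14, 41]
4 | PUSH 95 | [14, 41, 95]
5 | DUP | [14, 41, 95, 95]
6 | SUB | [14, 41, 0]
7 | DROP | [14, 41]
8 | PUSH -77 | [14, 41, -77]
9 | PUSH 30 | [14, 41, -77, 30]
10 | PUSH -30 | [14, 41, -77, 30, -30]
11 | DUP | [14, 41, -77, 30, -30, -30]

[14, 41, -77, 30, -30, -30]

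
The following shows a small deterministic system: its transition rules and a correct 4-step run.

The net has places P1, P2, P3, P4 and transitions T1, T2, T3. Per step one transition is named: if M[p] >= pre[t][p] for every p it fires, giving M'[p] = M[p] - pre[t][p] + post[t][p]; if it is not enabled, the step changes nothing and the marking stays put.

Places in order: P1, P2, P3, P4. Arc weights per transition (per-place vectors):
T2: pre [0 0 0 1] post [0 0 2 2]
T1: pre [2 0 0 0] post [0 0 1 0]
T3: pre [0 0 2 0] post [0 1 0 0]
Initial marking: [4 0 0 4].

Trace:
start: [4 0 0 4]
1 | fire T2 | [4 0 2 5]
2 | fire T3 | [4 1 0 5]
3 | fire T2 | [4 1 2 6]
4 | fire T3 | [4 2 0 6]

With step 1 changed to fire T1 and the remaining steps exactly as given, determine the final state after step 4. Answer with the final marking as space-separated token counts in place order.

(re-executing from step 1 with the substitution; state before step 1: [4 0 0 4])
1 | fire T1 | [2 0 1 4]
2 | fire T3 | [2 0 1 4]
3 | fire T2 | [2 0 3 5]
4 | fire T3 | [2 1 1 5]

2 1 1 5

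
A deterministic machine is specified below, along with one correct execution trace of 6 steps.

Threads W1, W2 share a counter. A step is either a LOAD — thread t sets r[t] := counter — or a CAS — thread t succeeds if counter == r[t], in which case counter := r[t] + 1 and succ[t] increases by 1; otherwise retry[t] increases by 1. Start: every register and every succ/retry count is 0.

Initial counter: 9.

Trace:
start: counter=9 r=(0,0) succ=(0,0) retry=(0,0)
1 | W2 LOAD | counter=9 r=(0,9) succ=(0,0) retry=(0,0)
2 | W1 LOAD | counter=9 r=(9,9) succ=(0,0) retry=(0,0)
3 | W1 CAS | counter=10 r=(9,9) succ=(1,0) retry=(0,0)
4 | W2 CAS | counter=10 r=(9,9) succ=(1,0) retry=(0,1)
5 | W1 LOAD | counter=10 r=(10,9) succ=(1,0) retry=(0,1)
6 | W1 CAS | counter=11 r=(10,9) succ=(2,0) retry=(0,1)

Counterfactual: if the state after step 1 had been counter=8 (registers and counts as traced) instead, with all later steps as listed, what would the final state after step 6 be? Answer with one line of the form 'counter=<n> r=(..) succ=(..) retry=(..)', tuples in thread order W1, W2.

state after step 1 := counter=8 r=(0,9) succ=(0,0) retry=(0,0)
2 | W1 LOAD | counter=8 r=(8,9) succ=(0,0) retry=(0,0)
3 | W1 CAS | counter=9 r=(8,9) succ=(1,0) retry=(0,0)
4 | W2 CAS | counter=10 r=(8,9) succ=(1,1) retry=(0,0)
5 | W1 LOAD | counter=10 r=(10,9) succ=(1,1) retry=(0,0)
6 | W1 CAS | counter=11 r=(10,9) succ=(2,1) retry=(0,0)

counter=11 r=(10,9) succ=(2,1) retry=(0,0)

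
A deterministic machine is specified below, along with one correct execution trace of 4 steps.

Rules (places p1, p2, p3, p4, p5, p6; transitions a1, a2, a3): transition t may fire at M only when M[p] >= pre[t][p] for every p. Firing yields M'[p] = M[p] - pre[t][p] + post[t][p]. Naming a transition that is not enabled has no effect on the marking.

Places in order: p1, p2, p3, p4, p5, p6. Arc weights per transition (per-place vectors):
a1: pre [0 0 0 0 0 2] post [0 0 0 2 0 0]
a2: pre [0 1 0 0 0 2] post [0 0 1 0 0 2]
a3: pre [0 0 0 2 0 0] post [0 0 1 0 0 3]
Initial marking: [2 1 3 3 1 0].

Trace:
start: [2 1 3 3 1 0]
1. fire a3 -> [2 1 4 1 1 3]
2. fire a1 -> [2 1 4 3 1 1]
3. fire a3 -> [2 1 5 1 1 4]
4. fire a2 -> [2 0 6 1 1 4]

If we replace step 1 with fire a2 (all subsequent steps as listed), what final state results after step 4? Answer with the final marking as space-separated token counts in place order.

2 0 5 1 1 3

(re-executing from step 1 with the substitution; state before step 1: [2 1 3 3 1 0])
1. fire a2 -> [2 1 3 3 1 0]
2. fire a1 -> [2 1 3 3 1 0]
3. fire a3 -> [2 1 4 1 1 3]
4. fire a2 -> [2 0 5 1 1 3]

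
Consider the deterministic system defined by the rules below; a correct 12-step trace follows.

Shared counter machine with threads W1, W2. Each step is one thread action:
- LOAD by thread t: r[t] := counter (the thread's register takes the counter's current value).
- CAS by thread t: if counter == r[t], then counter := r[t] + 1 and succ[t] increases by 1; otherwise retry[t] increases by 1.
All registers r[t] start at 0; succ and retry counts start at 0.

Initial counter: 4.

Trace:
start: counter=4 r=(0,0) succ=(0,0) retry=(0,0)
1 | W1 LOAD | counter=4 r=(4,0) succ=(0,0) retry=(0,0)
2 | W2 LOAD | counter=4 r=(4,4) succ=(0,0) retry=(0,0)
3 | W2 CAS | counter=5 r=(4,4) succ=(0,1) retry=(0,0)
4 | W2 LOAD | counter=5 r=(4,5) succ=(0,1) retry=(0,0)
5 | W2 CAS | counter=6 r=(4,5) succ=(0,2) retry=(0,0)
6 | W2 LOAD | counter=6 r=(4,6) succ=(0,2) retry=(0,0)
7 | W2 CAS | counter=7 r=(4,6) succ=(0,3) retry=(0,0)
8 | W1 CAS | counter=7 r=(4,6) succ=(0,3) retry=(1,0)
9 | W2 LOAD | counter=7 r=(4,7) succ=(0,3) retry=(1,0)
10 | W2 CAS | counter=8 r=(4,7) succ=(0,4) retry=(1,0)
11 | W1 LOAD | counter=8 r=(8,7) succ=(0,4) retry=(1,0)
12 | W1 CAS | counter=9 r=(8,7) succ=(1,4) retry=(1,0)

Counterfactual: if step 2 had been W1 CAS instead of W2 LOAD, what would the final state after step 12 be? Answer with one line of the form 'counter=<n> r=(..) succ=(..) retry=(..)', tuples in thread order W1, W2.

counter=9 r=(8,7) succ=(2,3) retry=(1,1)

(re-executing from step 2 with the substitution; state before step 2: counter=4 r=(4,0) succ=(0,0) retry=(0,0))
2 | W1 CAS | counter=5 r=(4,0) succ=(1,0) retry=(0,0)
3 | W2 CAS | counter=5 r=(4,0) succ=(1,0) retry=(0,1)
4 | W2 LOAD | counter=5 r=(4,5) succ=(1,0) retry=(0,1)
5 | W2 CAS | counter=6 r=(4,5) succ=(1,1) retry=(0,1)
6 | W2 LOAD | counter=6 r=(4,6) succ=(1,1) retry=(0,1)
7 | W2 CAS | counter=7 r=(4,6) succ=(1,2) retry=(0,1)
8 | W1 CAS | counter=7 r=(4,6) succ=(1,2) retry=(1,1)
9 | W2 LOAD | counter=7 r=(4,7) succ=(1,2) retry=(1,1)
10 | W2 CAS | counter=8 r=(4,7) succ=(1,3) retry=(1,1)
11 | W1 LOAD | counter=8 r=(8,7) succ=(1,3) retry=(1,1)
12 | W1 CAS | counter=9 r=(8,7) succ=(2,3) retry=(1,1)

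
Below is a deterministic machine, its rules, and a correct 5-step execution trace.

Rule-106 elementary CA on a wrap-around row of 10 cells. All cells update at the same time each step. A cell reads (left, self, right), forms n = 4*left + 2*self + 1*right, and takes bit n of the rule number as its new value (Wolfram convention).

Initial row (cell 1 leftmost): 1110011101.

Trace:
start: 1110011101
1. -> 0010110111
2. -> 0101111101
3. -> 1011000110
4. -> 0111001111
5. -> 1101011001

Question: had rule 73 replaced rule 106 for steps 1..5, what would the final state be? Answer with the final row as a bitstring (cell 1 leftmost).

(re-executing steps 1..5 under rule 73; state before step 1: 1110011101)
1. -> 0010010101
2. -> 0000000000
3. -> 1111111111
4. -> 0000000000
5. -> 1111111111

1111111111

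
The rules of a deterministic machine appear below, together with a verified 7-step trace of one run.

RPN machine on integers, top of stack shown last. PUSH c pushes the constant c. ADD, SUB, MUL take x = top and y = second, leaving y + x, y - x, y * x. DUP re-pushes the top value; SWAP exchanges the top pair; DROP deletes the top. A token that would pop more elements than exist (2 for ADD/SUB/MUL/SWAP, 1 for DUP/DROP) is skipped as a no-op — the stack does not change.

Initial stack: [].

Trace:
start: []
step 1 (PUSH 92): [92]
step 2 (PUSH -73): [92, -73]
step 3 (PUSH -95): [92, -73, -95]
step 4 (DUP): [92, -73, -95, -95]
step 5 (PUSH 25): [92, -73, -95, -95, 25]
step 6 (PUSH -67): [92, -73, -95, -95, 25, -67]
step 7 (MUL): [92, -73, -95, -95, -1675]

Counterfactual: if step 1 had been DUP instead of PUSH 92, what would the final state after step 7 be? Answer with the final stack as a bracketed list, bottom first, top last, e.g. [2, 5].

[-73, -95, -95, -1675]

(re-executing from step 1 with the substitution; state before step 1: [])
step 1 (DUP): []
step 2 (PUSH -73): [-73]
step 3 (PUSH -95): [-73, -95]
step 4 (DUP): [-73, -95, -95]
step 5 (PUSH 25): [-73, -95, -95, 25]
step 6 (PUSH -67): [-73, -95, -95, 25, -67]
step 7 (MUL): [-73, -95, -95, -1675]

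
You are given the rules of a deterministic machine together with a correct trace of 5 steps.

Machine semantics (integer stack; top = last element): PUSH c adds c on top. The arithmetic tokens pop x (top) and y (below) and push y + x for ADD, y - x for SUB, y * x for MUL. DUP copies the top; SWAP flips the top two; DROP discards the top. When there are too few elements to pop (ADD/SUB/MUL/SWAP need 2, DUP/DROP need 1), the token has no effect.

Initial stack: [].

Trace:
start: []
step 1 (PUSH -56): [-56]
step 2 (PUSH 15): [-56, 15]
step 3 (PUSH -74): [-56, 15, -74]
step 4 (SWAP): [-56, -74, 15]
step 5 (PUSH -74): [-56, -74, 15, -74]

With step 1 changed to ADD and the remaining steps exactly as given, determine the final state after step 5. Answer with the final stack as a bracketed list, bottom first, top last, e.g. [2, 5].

[-74, 15, -74]

(re-executing from step 1 with the substitution; state before step 1: [])
step 1 (ADD): []
step 2 (PUSH 15): [15]
step 3 (PUSH -74): [15, -74]
step 4 (SWAP): [-74, 15]
step 5 (PUSH -74): [-74, 15, -74]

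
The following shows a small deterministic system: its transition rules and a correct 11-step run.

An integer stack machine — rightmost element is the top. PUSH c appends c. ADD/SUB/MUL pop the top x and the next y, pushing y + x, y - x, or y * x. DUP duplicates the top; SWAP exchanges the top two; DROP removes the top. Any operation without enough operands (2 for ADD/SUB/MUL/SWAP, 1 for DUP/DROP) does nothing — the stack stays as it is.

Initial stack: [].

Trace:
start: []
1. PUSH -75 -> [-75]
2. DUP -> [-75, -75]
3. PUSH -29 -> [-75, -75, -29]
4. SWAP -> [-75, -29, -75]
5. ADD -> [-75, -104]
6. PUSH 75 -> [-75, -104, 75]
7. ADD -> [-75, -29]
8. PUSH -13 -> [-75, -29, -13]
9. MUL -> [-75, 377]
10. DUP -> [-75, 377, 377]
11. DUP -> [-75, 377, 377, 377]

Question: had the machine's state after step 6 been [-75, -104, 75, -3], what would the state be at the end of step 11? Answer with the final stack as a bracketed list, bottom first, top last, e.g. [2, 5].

[-75, -104, -936, -936, -936]

state after step 6 := [-75, -104, 75, -3]
7. ADD -> [-75, -104, 72]
8. PUSH -13 -> [-75, -104, 72, -13]
9. MUL -> [-75, -104, -936]
10. DUP -> [-75, -104, -936, -936]
11. DUP -> [-75, -104, -936, -936, -936]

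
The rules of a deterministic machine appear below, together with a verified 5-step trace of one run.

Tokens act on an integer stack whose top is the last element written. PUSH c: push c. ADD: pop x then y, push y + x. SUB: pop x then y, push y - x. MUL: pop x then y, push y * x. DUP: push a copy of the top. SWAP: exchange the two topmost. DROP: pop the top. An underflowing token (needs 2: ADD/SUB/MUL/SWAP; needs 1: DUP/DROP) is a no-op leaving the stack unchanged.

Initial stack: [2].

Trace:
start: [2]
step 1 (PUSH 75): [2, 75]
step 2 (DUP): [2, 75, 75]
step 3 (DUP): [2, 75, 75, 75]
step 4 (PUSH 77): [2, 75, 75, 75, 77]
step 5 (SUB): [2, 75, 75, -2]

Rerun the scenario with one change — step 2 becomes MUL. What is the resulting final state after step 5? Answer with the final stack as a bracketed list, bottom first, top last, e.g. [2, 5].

(re-executing from step 2 with the substitution; state before step 2: [2, 75])
step 2 (MUL): [150]
step 3 (DUP): [150, 150]
step 4 (PUSH 77): [150, 150, 77]
step 5 (SUB): [150, 73]

[150, 73]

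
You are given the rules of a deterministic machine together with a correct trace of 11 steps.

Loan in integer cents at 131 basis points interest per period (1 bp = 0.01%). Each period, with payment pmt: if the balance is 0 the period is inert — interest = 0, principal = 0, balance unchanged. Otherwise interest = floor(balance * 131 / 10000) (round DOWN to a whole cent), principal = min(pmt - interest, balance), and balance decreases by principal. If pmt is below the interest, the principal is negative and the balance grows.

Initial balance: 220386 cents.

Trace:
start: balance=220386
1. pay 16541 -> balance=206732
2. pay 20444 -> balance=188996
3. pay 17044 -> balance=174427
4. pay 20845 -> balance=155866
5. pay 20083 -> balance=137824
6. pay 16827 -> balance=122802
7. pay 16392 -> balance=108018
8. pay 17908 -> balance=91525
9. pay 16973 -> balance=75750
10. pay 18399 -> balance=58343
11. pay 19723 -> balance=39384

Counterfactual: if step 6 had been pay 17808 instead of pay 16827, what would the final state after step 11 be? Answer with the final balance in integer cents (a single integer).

38336

(re-executing from step 6 with the substitution; state before step 6: balance=137824)
6. pay 17808 -> balance=121821
7. pay 16392 -> balance=107024
8. pay 17908 -> balance=90518
9. pay 16973 -> balance=74730
10. pay 18399 -> balance=57309
11. pay 19723 -> balance=38336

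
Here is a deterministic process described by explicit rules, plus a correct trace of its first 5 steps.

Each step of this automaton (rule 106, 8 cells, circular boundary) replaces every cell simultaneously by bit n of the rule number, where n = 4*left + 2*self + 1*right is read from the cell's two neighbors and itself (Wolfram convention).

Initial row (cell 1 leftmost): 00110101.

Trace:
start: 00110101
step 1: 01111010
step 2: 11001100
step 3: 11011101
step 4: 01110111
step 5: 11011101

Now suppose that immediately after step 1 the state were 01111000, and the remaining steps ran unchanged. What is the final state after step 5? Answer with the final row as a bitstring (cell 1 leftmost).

11100111

state after step 1 := 01111000
step 2: 11001000
step 3: 11010001
step 4: 01100011
step 5: 11100111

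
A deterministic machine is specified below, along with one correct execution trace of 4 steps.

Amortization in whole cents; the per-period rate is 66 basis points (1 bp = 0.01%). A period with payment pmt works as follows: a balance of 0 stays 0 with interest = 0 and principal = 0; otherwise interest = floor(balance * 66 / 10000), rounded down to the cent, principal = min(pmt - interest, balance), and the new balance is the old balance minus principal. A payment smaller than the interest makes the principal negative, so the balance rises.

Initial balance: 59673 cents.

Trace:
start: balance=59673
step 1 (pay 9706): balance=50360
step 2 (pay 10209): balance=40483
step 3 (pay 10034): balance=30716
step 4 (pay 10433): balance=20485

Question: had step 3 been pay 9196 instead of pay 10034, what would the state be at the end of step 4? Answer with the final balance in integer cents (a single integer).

21329

(re-executing from step 3 with the substitution; state before step 3: balance=40483)
step 3 (pay 9196): balance=31554
step 4 (pay 10433): balance=21329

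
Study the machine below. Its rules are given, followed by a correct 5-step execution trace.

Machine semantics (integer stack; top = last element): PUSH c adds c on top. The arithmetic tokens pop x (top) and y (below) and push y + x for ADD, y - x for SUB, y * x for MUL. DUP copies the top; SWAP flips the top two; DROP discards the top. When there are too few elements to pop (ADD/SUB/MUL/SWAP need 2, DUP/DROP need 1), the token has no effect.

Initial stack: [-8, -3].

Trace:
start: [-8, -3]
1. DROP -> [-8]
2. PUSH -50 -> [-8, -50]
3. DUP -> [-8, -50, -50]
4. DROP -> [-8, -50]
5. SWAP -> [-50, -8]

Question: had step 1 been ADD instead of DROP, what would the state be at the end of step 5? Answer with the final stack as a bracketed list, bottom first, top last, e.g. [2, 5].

[-50, -11]

(re-executing from step 1 with the substitution; state before step 1: [-8, -3])
1. ADD -> [-11]
2. PUSH -50 -> [-11, -50]
3. DUP -> [-11, -50, -50]
4. DROP -> [-11, -50]
5. SWAP -> [-50, -11]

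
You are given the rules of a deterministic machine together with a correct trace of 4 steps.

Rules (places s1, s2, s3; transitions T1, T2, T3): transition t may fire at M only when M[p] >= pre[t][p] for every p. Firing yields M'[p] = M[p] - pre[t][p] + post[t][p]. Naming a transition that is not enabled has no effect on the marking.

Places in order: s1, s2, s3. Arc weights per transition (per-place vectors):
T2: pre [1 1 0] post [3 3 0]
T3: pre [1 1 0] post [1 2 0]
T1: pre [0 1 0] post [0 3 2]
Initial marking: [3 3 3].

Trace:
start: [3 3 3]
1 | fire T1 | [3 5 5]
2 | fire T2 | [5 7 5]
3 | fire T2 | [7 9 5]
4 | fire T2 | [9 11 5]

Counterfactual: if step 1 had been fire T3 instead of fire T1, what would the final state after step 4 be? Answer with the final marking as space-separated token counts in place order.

9 10 3

(re-executing from step 1 with the substitution; state before step 1: [3 3 3])
1 | fire T3 | [3 4 3]
2 | fire T2 | [5 6 3]
3 | fire T2 | [7 8 3]
4 | fire T2 | [9 10 3]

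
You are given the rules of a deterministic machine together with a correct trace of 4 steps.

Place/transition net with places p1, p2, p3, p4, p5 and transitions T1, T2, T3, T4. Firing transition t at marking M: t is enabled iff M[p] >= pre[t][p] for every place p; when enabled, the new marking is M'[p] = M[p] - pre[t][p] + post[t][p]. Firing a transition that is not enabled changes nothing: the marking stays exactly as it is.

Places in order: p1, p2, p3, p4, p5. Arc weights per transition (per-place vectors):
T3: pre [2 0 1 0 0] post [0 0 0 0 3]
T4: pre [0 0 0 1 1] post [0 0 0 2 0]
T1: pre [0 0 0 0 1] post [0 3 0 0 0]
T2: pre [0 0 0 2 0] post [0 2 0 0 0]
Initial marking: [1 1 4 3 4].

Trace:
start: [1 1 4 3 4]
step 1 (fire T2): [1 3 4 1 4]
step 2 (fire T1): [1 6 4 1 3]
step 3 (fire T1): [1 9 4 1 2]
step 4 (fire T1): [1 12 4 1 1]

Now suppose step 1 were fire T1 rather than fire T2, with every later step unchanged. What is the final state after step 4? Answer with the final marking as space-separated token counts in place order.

(re-executing from step 1 with the substitution; state before step 1: [1 1 4 3 4])
step 1 (fire T1): [1 4 4 3 3]
step 2 (fire T1): [1 7 4 3 2]
step 3 (fire T1): [1 10 4 3 1]
step 4 (fire T1): [1 13 4 3 0]

1 13 4 3 0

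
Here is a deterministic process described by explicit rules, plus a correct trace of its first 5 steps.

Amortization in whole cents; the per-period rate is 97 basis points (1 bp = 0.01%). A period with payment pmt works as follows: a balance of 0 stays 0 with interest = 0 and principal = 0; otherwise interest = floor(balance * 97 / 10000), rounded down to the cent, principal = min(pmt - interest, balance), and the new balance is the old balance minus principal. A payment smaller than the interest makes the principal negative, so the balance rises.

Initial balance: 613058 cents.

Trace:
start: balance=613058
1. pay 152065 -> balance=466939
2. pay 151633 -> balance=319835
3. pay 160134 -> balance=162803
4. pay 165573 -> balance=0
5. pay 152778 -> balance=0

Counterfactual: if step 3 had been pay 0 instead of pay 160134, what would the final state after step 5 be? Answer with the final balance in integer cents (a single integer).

9274

(re-executing from step 3 with the substitution; state before step 3: balance=319835)
3. pay 0 -> balance=322937
4. pay 165573 -> balance=160496
5. pay 152778 -> balance=9274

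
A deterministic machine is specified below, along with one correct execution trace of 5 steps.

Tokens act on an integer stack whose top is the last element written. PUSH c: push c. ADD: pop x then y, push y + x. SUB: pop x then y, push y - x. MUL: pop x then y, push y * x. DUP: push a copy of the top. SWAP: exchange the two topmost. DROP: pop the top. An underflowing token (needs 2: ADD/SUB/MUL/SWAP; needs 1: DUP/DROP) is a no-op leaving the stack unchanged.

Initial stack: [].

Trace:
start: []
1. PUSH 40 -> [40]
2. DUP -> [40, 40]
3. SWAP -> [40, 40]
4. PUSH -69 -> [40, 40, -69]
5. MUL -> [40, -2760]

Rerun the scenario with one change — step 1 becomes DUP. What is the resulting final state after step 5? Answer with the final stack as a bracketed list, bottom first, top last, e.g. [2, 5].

[-69]

(re-executing from step 1 with the substitution; state before step 1: [])
1. DUP -> []
2. DUP -> []
3. SWAP -> []
4. PUSH -69 -> [-69]
5. MUL -> [-69]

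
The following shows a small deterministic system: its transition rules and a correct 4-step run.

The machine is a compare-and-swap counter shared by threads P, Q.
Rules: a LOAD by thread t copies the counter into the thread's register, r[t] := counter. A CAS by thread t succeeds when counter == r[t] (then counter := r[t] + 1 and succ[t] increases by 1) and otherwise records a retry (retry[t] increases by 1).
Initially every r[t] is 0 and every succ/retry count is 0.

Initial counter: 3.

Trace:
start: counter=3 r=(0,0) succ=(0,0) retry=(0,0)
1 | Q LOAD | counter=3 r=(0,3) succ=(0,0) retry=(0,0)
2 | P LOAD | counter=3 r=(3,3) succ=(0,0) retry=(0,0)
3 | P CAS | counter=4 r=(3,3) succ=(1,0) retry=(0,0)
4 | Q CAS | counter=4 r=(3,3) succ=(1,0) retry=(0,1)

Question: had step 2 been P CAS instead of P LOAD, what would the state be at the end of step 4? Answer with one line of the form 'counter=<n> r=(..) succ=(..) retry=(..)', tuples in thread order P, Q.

(re-executing from step 2 with the substitution; state before step 2: counter=3 r=(0,3) succ=(0,0) retry=(0,0))
2 | P CAS | counter=3 r=(0,3) succ=(0,0) retry=(1,0)
3 | P CAS | counter=3 r=(0,3) succ=(0,0) retry=(2,0)
4 | Q CAS | counter=4 r=(0,3) succ=(0,1) retry=(2,0)

counter=4 r=(0,3) succ=(0,1) retry=(2,0)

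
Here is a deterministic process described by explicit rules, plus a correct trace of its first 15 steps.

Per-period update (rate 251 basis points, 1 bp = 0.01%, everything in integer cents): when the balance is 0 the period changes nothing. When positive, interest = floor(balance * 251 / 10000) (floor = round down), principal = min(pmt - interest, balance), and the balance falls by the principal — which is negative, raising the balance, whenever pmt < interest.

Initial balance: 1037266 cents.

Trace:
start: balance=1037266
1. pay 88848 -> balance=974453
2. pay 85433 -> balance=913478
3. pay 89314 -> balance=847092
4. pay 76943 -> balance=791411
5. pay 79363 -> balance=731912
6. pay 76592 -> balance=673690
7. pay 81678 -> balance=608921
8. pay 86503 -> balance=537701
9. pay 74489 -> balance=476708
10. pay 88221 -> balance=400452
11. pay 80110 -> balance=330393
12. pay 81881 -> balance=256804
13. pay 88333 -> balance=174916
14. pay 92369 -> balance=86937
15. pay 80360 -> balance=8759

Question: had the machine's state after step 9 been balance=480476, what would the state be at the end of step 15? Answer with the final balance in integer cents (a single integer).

13131

state after step 9 := balance=480476
10. pay 88221 -> balance=404314
11. pay 80110 -> balance=334352
12. pay 81881 -> balance=260863
13. pay 88333 -> balance=179077
14. pay 92369 -> balance=91202
15. pay 80360 -> balance=13131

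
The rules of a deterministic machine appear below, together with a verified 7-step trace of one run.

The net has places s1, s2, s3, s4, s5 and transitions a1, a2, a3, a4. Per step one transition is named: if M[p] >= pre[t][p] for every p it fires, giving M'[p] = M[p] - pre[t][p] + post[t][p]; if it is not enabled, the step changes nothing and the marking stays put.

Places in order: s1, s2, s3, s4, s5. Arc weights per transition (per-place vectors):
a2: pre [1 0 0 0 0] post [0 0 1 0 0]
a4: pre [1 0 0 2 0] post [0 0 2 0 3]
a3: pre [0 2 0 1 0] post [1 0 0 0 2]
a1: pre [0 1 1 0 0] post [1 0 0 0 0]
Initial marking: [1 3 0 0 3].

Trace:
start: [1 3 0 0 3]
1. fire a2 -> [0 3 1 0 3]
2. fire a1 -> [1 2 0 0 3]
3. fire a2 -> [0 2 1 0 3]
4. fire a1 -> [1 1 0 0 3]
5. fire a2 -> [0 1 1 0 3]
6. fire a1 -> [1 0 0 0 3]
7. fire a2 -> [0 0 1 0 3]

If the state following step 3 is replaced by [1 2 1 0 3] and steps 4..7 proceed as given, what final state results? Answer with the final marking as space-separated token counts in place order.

1 0 1 0 3

state after step 3 := [1 2 1 0 3]
4. fire a1 -> [2 1 0 0 3]
5. fire a2 -> [1 1 1 0 3]
6. fire a1 -> [2 0 0 0 3]
7. fire a2 -> [1 0 1 0 3]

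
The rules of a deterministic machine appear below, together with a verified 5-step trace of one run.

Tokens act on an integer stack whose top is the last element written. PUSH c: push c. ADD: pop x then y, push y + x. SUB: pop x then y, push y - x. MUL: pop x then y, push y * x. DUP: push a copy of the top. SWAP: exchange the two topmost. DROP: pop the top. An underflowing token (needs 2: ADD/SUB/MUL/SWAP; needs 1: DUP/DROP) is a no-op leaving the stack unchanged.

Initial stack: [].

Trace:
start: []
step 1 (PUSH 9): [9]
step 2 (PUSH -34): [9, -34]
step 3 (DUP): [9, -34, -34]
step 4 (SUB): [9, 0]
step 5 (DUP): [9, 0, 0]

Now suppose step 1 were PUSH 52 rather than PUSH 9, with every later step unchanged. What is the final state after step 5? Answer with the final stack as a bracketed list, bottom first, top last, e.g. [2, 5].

[52, 0, 0]

(re-executing from step 1 with the substitution; state before step 1: [])
step 1 (PUSH 52): [52]
step 2 (PUSH -34): [52, -34]
step 3 (DUP): [52, -34, -34]
step 4 (SUB): [52, 0]
step 5 (DUP): [52, 0, 0]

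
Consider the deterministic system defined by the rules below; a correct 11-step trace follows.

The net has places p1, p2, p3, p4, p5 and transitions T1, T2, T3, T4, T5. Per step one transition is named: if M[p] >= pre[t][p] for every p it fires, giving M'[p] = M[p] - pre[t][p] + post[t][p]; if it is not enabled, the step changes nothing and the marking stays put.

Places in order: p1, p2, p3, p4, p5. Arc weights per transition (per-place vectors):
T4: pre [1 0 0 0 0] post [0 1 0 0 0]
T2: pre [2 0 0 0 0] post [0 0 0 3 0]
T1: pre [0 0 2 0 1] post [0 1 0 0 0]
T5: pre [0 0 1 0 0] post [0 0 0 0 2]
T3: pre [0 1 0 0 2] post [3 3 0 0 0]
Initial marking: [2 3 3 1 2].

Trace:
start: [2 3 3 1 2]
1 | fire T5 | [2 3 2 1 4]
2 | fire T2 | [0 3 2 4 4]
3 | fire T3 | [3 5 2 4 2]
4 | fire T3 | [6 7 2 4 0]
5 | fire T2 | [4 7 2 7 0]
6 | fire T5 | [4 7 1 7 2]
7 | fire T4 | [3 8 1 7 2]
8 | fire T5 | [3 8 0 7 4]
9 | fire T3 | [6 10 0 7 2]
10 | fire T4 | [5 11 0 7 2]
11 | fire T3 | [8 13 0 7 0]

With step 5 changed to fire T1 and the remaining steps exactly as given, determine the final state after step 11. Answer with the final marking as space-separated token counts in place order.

(re-executing from step 5 with the substitution; state before step 5: [6 7 2 4 0])
5 | fire T1 | [6 7 2 4 0]
6 | fire T5 | [6 7 1 4 2]
7 | fire T4 | [5 8 1 4 2]
8 | fire T5 | [5 8 0 4 4]
9 | fire T3 | [8 10 0 4 2]
10 | fire T4 | [7 11 0 4 2]
11 | fire T3 | [10 13 0 4 0]

10 13 0 4 0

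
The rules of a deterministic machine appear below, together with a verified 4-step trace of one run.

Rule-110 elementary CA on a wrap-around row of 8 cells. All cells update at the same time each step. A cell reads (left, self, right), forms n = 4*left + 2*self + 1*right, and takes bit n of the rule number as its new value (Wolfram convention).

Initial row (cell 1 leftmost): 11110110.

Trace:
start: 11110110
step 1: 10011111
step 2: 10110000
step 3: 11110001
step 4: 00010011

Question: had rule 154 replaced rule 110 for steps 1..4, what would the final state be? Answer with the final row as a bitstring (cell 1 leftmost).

01101111

(re-executing steps 1..4 under rule 154; state before step 1: 11110110)
step 1: 11100100
step 2: 11011011
step 3: 10010011
step 4: 01101111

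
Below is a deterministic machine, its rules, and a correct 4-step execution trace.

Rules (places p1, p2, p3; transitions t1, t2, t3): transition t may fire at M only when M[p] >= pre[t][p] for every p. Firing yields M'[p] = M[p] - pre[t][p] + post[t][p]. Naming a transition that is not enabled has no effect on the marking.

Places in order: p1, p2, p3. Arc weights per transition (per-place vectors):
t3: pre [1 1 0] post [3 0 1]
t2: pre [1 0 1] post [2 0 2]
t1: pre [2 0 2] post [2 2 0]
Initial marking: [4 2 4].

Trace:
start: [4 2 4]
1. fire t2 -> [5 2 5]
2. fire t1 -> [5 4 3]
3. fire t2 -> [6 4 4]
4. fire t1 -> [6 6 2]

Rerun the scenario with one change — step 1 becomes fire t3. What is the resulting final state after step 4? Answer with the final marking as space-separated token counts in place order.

7 5 2

(re-executing from step 1 with the substitution; state before step 1: [4 2 4])
1. fire t3 -> [6 1 5]
2. fire t1 -> [6 3 3]
3. fire t2 -> [7 3 4]
4. fire t1 -> [7 5 2]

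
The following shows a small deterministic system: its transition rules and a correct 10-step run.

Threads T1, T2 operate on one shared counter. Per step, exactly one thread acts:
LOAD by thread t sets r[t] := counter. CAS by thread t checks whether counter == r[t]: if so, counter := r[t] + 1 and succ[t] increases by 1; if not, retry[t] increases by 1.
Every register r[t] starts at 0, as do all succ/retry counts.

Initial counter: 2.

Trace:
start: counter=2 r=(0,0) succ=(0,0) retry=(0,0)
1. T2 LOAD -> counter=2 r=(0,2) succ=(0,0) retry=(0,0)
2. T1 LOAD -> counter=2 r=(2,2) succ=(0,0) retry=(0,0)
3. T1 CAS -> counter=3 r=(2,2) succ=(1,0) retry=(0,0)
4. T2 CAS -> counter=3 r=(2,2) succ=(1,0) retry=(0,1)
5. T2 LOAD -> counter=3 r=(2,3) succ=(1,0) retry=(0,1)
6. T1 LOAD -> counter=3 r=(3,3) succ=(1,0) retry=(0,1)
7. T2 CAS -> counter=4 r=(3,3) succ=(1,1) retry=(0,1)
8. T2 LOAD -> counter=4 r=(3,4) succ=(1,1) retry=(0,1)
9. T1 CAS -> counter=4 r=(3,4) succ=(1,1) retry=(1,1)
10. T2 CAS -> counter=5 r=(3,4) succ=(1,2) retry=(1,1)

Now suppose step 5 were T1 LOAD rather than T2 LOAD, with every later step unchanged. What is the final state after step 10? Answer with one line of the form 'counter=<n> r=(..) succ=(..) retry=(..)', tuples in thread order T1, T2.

counter=4 r=(3,3) succ=(2,0) retry=(0,3)

(re-executing from step 5 with the substitution; state before step 5: counter=3 r=(2,2) succ=(1,0) retry=(0,1))
5. T1 LOAD -> counter=3 r=(3,2) succ=(1,0) retry=(0,1)
6. T1 LOAD -> counter=3 r=(3,2) succ=(1,0) retry=(0,1)
7. T2 CAS -> counter=3 r=(3,2) succ=(1,0) retry=(0,2)
8. T2 LOAD -> counter=3 r=(3,3) succ=(1,0) retry=(0,2)
9. T1 CAS -> counter=4 r=(3,3) succ=(2,0) retry=(0,2)
10. T2 CAS -> counter=4 r=(3,3) succ=(2,0) retry=(0,3)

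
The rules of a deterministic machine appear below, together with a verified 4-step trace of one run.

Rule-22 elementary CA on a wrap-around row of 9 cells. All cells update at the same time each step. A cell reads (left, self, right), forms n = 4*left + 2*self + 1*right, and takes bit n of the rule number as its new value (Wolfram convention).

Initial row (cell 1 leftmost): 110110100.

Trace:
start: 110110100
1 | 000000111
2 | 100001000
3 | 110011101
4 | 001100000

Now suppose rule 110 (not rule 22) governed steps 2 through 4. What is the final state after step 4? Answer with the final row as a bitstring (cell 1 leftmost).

000110001

(re-executing steps 2..4 under rule 110; state before step 2: 000000111)
2 | 000001101
3 | 000011111
4 | 000110001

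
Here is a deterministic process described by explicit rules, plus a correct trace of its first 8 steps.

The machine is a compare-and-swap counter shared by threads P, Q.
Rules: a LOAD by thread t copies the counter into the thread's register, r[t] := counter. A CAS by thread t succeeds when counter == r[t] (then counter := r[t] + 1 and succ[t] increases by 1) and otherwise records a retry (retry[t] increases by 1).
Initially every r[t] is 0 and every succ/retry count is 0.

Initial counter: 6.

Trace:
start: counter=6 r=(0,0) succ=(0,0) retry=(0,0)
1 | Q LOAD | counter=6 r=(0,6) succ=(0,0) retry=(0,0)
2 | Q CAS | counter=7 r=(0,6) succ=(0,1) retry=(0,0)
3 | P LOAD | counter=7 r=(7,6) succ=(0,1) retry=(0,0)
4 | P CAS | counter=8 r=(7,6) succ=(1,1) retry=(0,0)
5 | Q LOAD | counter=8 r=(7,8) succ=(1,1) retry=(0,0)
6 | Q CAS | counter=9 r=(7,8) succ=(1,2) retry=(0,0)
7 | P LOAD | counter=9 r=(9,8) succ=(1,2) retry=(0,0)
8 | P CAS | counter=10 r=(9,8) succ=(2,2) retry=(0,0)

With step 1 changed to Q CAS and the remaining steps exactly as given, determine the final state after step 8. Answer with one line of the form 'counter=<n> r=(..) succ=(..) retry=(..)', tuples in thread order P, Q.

counter=9 r=(8,7) succ=(2,1) retry=(0,2)

(re-executing from step 1 with the substitution; state before step 1: counter=6 r=(0,0) succ=(0,0) retry=(0,0))
1 | Q CAS | counter=6 r=(0,0) succ=(0,0) retry=(0,1)
2 | Q CAS | counter=6 r=(0,0) succ=(0,0) retry=(0,2)
3 | P LOAD | counter=6 r=(6,0) succ=(0,0) retry=(0,2)
4 | P CAS | counter=7 r=(6,0) succ=(1,0) retry=(0,2)
5 | Q LOAD | counter=7 r=(6,7) succ=(1,0) retry=(0,2)
6 | Q CAS | counter=8 r=(6,7) succ=(1,1) retry=(0,2)
7 | P LOAD | counter=8 r=(8,7) succ=(1,1) retry=(0,2)
8 | P CAS | counter=9 r=(8,7) succ=(2,1) retry=(0,2)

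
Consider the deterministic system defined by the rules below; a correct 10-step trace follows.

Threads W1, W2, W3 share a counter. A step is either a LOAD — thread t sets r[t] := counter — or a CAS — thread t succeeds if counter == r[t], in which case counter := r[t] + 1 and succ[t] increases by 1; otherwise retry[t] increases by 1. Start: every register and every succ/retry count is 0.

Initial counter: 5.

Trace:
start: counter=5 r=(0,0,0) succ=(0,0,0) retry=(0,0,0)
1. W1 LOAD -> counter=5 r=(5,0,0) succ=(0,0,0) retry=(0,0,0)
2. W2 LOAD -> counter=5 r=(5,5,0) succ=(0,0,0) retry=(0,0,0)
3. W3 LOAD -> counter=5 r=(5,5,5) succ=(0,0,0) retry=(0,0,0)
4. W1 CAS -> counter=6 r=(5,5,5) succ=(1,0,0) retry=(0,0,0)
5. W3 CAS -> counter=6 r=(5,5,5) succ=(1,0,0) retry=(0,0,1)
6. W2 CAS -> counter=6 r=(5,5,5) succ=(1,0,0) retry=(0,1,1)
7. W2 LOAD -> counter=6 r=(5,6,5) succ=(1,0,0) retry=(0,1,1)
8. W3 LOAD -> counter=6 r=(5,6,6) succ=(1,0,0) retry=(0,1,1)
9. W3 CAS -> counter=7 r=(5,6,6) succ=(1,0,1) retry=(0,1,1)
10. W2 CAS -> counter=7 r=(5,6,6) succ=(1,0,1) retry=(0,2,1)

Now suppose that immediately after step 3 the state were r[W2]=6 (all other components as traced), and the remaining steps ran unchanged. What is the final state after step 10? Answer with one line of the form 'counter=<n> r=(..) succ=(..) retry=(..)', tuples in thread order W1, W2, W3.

state after step 3 := counter=5 r=(5,6,5) succ=(0,0,0) retry=(0,0,0)
4. W1 CAS -> counter=6 r=(5,6,5) succ=(1,0,0) retry=(0,0,0)
5. W3 CAS -> counter=6 r=(5,6,5) succ=(1,0,0) retry=(0,0,1)
6. W2 CAS -> counter=7 r=(5,6,5) succ=(1,1,0) retry=(0,0,1)
7. W2 LOAD -> counter=7 r=(5,7,5) succ=(1,1,0) retry=(0,0,1)
8. W3 LOAD -> counter=7 r=(5,7,7) succ=(1,1,0) retry=(0,0,1)
9. W3 CAS -> counter=8 r=(5,7,7) succ=(1,1,1) retry=(0,0,1)
10. W2 CAS -> counter=8 r=(5,7,7) succ=(1,1,1) retry=(0,1,1)

counter=8 r=(5,7,7) succ=(1,1,1) retry=(0,1,1)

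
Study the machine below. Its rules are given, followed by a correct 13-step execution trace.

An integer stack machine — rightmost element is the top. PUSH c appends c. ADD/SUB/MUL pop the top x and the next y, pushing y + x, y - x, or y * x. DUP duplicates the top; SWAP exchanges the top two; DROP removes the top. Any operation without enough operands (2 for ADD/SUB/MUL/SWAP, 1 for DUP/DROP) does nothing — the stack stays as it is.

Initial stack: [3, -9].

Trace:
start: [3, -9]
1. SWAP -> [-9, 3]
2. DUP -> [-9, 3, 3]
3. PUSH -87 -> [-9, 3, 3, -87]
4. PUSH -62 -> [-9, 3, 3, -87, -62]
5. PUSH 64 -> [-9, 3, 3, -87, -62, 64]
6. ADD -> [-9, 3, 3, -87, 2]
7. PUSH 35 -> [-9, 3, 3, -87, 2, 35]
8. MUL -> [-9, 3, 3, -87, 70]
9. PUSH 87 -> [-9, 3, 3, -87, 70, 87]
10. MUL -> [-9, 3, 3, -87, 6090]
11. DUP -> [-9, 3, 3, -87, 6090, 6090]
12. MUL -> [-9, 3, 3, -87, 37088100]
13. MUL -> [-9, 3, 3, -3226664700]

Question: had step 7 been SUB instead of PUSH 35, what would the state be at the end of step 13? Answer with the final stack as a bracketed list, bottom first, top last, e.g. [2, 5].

(re-executing from step 7 with the substitution; state before step 7: [-9, 3, 3, -87, 2])
7. SUB -> [-9, 3, 3, -89]
8. MUL -> [-9, 3, -267]
9. PUSH 87 -> [-9, 3, -267, 87]
10. MUL -> [-9, 3, -23229]
11. DUP -> [-9, 3, -23229, -23229]
12. MUL -> [-9, 3, 539586441]
13. MUL -> [-9, 1618759323]

[-9, 1618759323]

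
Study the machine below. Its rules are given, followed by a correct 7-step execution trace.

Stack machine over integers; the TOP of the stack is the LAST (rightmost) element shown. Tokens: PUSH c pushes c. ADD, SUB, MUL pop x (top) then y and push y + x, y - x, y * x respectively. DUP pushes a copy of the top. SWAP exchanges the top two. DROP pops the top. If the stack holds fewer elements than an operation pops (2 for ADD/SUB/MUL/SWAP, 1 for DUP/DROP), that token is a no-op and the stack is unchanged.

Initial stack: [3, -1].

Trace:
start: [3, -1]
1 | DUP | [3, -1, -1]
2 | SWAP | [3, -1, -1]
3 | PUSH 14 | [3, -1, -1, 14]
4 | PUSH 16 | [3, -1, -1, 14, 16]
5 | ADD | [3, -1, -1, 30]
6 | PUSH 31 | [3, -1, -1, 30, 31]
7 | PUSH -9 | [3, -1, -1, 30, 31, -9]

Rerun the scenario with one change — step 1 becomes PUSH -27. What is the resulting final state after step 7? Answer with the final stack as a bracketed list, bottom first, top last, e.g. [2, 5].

[3, -27, -1, 30, 31, -9]

(re-executing from step 1 with the substitution; state before step 1: [3, -1])
1 | PUSH -27 | [3, -1, -27]
2 | SWAP | [3, -27, -1]
3 | PUSH 14 | [3, -27, -1, 14]
4 | PUSH 16 | [3, -27, -1, 14, 16]
5 | ADD | [3, -27, -1, 30]
6 | PUSH 31 | [3, -27, -1, 30, 31]
7 | PUSH -9 | [3, -27, -1, 30, 31, -9]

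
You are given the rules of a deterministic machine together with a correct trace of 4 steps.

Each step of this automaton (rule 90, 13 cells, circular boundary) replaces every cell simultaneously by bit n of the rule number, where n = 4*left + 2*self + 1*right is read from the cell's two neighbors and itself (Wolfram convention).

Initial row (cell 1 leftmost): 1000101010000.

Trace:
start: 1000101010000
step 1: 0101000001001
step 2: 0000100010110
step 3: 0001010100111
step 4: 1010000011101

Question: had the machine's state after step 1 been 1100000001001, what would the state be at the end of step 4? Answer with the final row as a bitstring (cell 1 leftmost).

0101101011000

state after step 1 := 1100000001001
step 2: 0110000010111
step 3: 0111000100101
step 4: 0101101011000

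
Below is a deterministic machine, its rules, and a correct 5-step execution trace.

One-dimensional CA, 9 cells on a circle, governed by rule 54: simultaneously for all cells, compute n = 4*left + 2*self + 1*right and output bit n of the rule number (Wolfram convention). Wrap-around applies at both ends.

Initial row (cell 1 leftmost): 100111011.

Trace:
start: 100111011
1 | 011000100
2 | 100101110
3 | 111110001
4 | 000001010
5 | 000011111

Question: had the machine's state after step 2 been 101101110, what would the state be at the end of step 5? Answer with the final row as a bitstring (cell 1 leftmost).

010000111

state after step 2 := 101101110
3 | 110010001
4 | 001111010
5 | 010000111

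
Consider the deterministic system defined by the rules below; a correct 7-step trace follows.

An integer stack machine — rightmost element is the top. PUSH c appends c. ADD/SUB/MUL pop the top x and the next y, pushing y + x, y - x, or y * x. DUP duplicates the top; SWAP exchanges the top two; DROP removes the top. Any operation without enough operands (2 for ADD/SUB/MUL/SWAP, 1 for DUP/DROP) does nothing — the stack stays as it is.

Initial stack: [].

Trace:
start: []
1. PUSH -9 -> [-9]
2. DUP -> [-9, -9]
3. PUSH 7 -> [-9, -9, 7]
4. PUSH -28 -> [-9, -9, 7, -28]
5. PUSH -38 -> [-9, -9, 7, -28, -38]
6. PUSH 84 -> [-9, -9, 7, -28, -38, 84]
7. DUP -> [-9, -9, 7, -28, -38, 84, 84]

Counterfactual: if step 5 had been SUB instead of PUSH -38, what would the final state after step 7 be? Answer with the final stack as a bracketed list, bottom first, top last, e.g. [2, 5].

[-9, -9, 35, 84, 84]

(re-executing from step 5 with the substitution; state before step 5: [-9, -9, 7, -28])
5. SUB -> [-9, -9, 35]
6. PUSH 84 -> [-9, -9, 35, 84]
7. DUP -> [-9, -9, 35, 84, 84]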